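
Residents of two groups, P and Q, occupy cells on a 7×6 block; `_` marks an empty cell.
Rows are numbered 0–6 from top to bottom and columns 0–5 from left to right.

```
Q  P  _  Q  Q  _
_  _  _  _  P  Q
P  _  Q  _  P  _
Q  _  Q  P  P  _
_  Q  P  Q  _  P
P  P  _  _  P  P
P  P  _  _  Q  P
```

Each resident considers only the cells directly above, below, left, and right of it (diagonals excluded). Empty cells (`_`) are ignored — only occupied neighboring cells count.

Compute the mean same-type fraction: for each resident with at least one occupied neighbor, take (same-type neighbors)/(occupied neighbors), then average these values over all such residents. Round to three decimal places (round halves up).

(0,0)Q 0/1
(0,1)P 0/1
(0,3)Q 1/1
(0,4)Q 1/2
(1,4)P 1/3
(1,5)Q 0/1
(2,0)P 0/1
(2,2)Q 1/1
(2,4)P 2/2
(3,0)Q 0/1
(3,2)Q 1/3
(3,3)P 1/3
(3,4)P 2/2
(4,1)Q 0/2
(4,2)P 0/3
(4,3)Q 0/2
(4,5)P 1/1
(5,0)P 2/2
(5,1)P 2/3
(5,4)P 1/2
(5,5)P 3/3
(6,0)P 2/2
(6,1)P 2/2
(6,4)Q 0/2
(6,5)P 1/2
Sum over 25 residents: 0/1 + 0/1 + 1/1 + 1/2 + 1/3 + 0/1 + 0/1 + 1/1 + 2/2 + 0/1 + 1/3 + 1/3 + 2/2 + 0/2 + 0/3 + 0/2 + 1/1 + 2/2 + 2/3 + 1/2 + 3/3 + 2/2 + 2/2 + 0/2 + 1/2 = 73/6; mean = 73/6 ÷ 25 = 73/150 = 0.486666… → 0.487.

0.487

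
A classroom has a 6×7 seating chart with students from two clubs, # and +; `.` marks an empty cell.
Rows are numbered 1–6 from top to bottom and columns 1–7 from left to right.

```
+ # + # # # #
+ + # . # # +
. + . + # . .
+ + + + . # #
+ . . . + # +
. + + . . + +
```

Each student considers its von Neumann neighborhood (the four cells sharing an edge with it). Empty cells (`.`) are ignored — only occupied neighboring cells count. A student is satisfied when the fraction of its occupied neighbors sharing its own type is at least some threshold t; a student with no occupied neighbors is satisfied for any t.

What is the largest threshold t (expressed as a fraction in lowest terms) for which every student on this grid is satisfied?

0/1

Row 1: (1,1)+ 1/2 · (1,2)# 0/3 · (1,3)+ 0/3 · (1,4)# 1/2 · (1,5)# 3/3 · (1,6)# 3/3 · (1,7)# 1/2
Row 2: (2,1)+ 2/2 · (2,2)+ 2/4 · (2,3)# 0/2 · (2,5)# 3/3 · (2,6)# 2/3 · (2,7)+ 0/2
Row 3: (3,2)+ 2/2 · (3,4)+ 1/2 · (3,5)# 1/2
Row 4: (4,1)+ 2/2 · (4,2)+ 3/3 · (4,3)+ 2/2 · (4,4)+ 2/2 · (4,6)# 2/2 · (4,7)# 1/2
Row 5: (5,1)+ 1/1 · (5,5)+ 0/1 · (5,6)# 1/4 · (5,7)+ 1/3
Row 6: (6,2)+ 1/1 · (6,3)+ 1/1 · (6,6)+ 1/2 · (6,7)+ 2/2
The smallest same-type fraction is 0/3 at (1,2), which reduces to 0/1. Any threshold above that leaves this student unsatisfied.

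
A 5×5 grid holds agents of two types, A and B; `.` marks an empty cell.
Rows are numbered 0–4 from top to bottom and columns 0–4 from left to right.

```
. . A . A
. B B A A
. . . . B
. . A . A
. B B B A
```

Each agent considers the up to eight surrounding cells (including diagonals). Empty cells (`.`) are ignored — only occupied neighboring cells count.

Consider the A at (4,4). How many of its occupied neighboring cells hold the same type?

1

Occupied neighbors of (4,4): (3,4)=A, (4,3)=B.
Same type (A): 1 of 2.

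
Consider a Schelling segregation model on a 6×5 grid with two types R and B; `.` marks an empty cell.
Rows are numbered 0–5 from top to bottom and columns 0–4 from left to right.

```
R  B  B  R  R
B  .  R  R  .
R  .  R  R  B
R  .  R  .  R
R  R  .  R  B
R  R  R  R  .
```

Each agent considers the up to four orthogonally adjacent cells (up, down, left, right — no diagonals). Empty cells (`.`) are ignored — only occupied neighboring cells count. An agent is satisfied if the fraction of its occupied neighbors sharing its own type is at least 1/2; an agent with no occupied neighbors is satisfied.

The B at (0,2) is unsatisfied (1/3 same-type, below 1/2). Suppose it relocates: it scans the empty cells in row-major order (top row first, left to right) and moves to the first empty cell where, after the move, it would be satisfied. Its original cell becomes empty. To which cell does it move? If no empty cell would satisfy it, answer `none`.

Vacating (0,2). Empty cells in order:
  (1,1): 2/3 same-type → satisfied — stop here.

(1,1)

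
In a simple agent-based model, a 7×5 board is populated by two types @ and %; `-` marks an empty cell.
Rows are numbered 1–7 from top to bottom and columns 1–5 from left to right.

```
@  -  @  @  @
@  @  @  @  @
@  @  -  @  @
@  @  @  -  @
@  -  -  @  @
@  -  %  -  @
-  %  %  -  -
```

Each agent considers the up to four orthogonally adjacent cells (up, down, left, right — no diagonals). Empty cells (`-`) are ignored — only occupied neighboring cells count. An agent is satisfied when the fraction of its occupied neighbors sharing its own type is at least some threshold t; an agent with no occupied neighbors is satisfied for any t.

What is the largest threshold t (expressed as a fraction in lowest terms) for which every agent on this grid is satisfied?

1/1

(1,1)@ 1/1
(1,3)@ 2/2
(1,4)@ 3/3
(1,5)@ 2/2
(2,1)@ 3/3
(2,2)@ 3/3
(2,3)@ 3/3
(2,4)@ 4/4
(2,5)@ 3/3
(3,1)@ 3/3
(3,2)@ 3/3
(3,4)@ 2/2
(3,5)@ 3/3
(4,1)@ 3/3
(4,2)@ 3/3
(4,3)@ 1/1
(4,5)@ 2/2
(5,1)@ 2/2
(5,4)@ 1/1
(5,5)@ 3/3
(6,1)@ 1/1
(6,3)% 1/1
(6,5)@ 1/1
(7,2)% 1/1
(7,3)% 2/2
The smallest same-type fraction is 1/1 at (1,1), which reduces to 1/1. Any threshold above that leaves this agent unsatisfied.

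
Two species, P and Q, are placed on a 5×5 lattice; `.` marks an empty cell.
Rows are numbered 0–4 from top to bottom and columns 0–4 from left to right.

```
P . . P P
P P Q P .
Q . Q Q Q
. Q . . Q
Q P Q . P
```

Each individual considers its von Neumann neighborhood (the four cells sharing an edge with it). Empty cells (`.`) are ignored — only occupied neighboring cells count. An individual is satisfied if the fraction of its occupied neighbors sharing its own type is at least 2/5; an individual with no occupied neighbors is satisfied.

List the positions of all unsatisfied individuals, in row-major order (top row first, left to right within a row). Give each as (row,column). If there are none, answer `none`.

(1,2), (1,3), (2,0), (3,1), (4,0), (4,1), (4,2), (4,4)

(0,0)P 1/1 satisfied
(0,3)P 2/2 satisfied
(0,4)P 1/1 satisfied
(1,0)P 2/3 satisfied
(1,1)P 1/2 satisfied
(1,2)Q 1/3 not
(1,3)P 1/3 not
(2,0)Q 0/1 not
(2,2)Q 2/2 satisfied
(2,3)Q 2/3 satisfied
(2,4)Q 2/2 satisfied
(3,1)Q 0/1 not
(3,4)Q 1/2 satisfied
(4,0)Q 0/1 not
(4,1)P 0/3 not
(4,2)Q 0/1 not
(4,4)P 0/1 not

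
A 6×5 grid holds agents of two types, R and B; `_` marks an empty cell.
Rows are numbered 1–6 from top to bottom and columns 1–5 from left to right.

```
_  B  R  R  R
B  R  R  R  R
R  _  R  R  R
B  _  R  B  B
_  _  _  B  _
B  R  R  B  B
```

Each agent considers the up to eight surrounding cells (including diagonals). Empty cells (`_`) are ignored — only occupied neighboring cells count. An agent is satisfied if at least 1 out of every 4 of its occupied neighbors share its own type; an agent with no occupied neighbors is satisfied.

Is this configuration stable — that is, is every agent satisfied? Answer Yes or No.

(1,2)B 1/4 ✓
(1,3)R 4/5 ✓
(1,4)R 5/5 ✓
(1,5)R 3/3 ✓
(2,1)B 1/3 ✓
(2,2)R 4/6 ✓
(2,3)R 6/7 ✓
(2,4)R 8/8 ✓
(2,5)R 5/5 ✓
(3,1)R 1/3 ✓
(3,3)R 5/6 ✓
(3,4)R 6/8 ✓
(3,5)R 3/5 ✓
(4,1)B 0/1 ✗
(4,3)R 2/4 ✓
(4,4)B 2/6 ✓
(4,5)B 2/4 ✓
(5,4)B 4/6 ✓
(6,1)B 0/1 ✗
(6,2)R 1/2 ✓
(6,3)R 1/3 ✓
(6,4)B 2/3 ✓
(6,5)B 2/2 ✓
For instance (4,1) has only 0/1 same-type neighbors, below 1/4.

No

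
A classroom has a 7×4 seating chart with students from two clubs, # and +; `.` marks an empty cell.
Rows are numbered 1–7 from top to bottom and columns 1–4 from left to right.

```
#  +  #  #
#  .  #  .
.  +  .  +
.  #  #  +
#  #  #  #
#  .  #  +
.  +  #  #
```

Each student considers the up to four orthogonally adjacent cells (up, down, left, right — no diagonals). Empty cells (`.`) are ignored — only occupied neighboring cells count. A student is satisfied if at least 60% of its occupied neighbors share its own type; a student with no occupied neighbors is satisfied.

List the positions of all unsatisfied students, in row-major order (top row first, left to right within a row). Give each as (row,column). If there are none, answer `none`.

Row 1: (1,1)# 1/2 unhappy · (1,2)+ 0/2 unhappy · (1,3)# 2/3 ok · (1,4)# 1/1 ok
Row 2: (2,1)# 1/1 ok · (2,3)# 1/1 ok
Row 3: (3,2)+ 0/1 unhappy · (3,4)+ 1/1 ok
Row 4: (4,2)# 2/3 ok · (4,3)# 2/3 ok · (4,4)+ 1/3 unhappy
Row 5: (5,1)# 2/2 ok · (5,2)# 3/3 ok · (5,3)# 4/4 ok · (5,4)# 1/3 unhappy
Row 6: (6,1)# 1/1 ok · (6,3)# 2/3 ok · (6,4)+ 0/3 unhappy
Row 7: (7,2)+ 0/1 unhappy · (7,3)# 2/3 ok · (7,4)# 1/2 unhappy

(1,1), (1,2), (3,2), (4,4), (5,4), (6,4), (7,2), (7,4)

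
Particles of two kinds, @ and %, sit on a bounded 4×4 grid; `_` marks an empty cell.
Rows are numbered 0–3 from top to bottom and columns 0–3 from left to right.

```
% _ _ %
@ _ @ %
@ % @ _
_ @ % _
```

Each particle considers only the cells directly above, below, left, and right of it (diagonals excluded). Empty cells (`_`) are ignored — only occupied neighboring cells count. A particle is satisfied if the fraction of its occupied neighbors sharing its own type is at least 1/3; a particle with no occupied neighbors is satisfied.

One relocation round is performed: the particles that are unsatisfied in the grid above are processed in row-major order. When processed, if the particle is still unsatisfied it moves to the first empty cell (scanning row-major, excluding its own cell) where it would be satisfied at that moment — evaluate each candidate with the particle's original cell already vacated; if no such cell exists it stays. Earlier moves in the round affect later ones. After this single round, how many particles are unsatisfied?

0

Initially unsatisfied (in order): (0,0), (2,1), (3,1), (3,2).
  (0,0) → (0,1).
  (2,1) → (0,0).
  (3,1) → (0,2).
  (3,2) → (1,1).
Resulting grid:
% % @ %
@ % @ %
@ _ @ _
_ _ _ _
All satisfied now.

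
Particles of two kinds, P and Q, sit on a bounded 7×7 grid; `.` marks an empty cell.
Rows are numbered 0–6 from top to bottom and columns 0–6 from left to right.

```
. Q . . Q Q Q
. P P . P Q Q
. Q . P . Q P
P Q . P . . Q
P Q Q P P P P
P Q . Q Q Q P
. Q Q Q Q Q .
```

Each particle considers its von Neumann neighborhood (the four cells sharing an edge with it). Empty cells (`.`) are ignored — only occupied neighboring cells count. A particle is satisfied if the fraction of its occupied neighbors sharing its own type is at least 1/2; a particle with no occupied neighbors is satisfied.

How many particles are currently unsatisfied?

(0,1)Q 0/1 ✗
(0,4)Q 1/2 ✓
(0,5)Q 3/3 ✓
(0,6)Q 2/2 ✓
(1,1)P 1/3 ✗
(1,2)P 1/1 ✓
(1,4)P 0/2 ✗
(1,5)Q 3/4 ✓
(1,6)Q 2/3 ✓
(2,1)Q 1/2 ✓
(2,3)P 1/1 ✓
(2,5)Q 1/2 ✓
(2,6)P 0/3 ✗
(3,0)P 1/2 ✓
(3,1)Q 2/3 ✓
(3,3)P 2/2 ✓
(3,6)Q 0/2 ✗
(4,0)P 2/3 ✓
(4,1)Q 3/4 ✓
(4,2)Q 1/2 ✓
(4,3)P 2/4 ✓
(4,4)P 2/3 ✓
(4,5)P 2/3 ✓
(4,6)P 2/3 ✓
(5,0)P 1/2 ✓
(5,1)Q 2/3 ✓
(5,3)Q 2/3 ✓
(5,4)Q 3/4 ✓
(5,5)Q 2/4 ✓
(5,6)P 1/2 ✓
(6,1)Q 2/2 ✓
(6,2)Q 2/2 ✓
(6,3)Q 3/3 ✓
(6,4)Q 3/3 ✓
(6,5)Q 2/2 ✓
Unsatisfied: (0,1), (1,1), (1,4), (2,6), (3,6) — 5 in total.

5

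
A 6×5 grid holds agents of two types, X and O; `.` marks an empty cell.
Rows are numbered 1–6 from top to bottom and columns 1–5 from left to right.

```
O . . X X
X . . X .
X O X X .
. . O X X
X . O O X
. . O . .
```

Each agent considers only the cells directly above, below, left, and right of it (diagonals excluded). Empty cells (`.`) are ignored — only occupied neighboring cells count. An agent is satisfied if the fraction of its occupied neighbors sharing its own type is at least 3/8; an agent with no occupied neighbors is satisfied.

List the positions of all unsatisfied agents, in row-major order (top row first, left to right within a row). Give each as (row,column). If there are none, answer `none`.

(1,1)O 0/1 ✗
(1,4)X 2/2 ✓
(1,5)X 1/1 ✓
(2,1)X 1/2 ✓
(2,4)X 2/2 ✓
(3,1)X 1/2 ✓
(3,2)O 0/2 ✗
(3,3)X 1/3 ✗
(3,4)X 3/3 ✓
(4,3)O 1/3 ✗
(4,4)X 2/4 ✓
(4,5)X 2/2 ✓
(5,1)X 0/0 ✓
(5,3)O 3/3 ✓
(5,4)O 1/3 ✗
(5,5)X 1/2 ✓
(6,3)O 1/1 ✓

(1,1), (3,2), (3,3), (4,3), (5,4)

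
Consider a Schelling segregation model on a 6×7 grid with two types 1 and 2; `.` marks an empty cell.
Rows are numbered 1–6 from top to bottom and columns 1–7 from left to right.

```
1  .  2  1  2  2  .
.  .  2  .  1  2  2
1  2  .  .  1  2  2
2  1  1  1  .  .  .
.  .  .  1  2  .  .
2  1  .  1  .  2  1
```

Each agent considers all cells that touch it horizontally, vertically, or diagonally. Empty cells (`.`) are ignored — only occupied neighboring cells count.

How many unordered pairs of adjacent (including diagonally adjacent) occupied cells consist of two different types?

Scan each occupied cell's neighbors to the right and below (and the two forward diagonals) so each pair is counted once.
From row 1: 5 unlike of 11 pairs (running 5/11).
From row 2: 3 unlike of 10 pairs (running 8/21).
From row 3: 5 unlike of 9 pairs (running 13/30).
From row 4: 2 unlike of 6 pairs (running 15/36).
From row 5: 2 unlike of 4 pairs (running 17/40).
From row 6: 2 unlike of 2 pairs (running 19/42).
Total adjacent occupied pairs: 42; unlike-type pairs: 19.

19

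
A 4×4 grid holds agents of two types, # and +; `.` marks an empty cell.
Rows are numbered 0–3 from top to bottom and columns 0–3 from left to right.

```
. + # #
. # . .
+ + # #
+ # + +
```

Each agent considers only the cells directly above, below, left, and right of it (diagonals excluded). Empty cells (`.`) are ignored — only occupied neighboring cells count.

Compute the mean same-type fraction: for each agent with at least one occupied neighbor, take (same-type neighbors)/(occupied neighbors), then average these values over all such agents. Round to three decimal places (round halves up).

(0,1)+ 0/2
(0,2)# 1/2
(0,3)# 1/1
(1,1)# 0/2
(2,0)+ 2/2
(2,1)+ 1/4
(2,2)# 1/3
(2,3)# 1/2
(3,0)+ 1/2
(3,1)# 0/3
(3,2)+ 1/3
(3,3)+ 1/2
Sum over 12 agents: 0/2 + 1/2 + 1/1 + 0/2 + 2/2 + 1/4 + 1/3 + 1/2 + 1/2 + 0/3 + 1/3 + 1/2 = 59/12; mean = 59/12 ÷ 12 = 59/144 = 0.409722… → 0.410.

0.410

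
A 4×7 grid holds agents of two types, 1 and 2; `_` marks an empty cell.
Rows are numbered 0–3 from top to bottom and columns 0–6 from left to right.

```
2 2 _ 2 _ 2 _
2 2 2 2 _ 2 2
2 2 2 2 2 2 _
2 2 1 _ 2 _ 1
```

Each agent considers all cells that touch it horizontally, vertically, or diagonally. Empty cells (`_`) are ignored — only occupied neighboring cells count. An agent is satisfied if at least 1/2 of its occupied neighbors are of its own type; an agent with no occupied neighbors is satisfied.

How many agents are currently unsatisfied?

2

(0,0)2 3/3 ok
(0,1)2 4/4 ok
(0,3)2 2/2 ok
(0,5)2 2/2 ok
(1,0)2 5/5 ok
(1,1)2 7/7 ok
(1,2)2 7/7 ok
(1,3)2 5/5 ok
(1,5)2 4/4 ok
(1,6)2 3/3 ok
(2,0)2 5/5 ok
(2,1)2 7/8 ok
(2,2)2 6/7 ok
(2,3)2 5/6 ok
(2,4)2 5/5 ok
(2,5)2 4/5 ok
(3,0)2 3/3 ok
(3,1)2 4/5 ok
(3,2)1 0/4 unhappy
(3,4)2 3/3 ok
(3,6)1 0/1 unhappy
Unsatisfied: (3,2), (3,6) — 2 in total.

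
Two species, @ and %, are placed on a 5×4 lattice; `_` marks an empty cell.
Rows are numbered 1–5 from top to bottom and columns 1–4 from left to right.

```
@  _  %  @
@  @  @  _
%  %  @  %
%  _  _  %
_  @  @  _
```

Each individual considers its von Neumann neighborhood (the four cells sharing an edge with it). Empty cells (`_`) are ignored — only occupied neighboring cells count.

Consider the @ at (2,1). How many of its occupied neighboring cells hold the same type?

2

Occupied neighbors of (2,1): (1,1)=@, (3,1)=%, (2,2)=@.
Same type (@): 2 of 3.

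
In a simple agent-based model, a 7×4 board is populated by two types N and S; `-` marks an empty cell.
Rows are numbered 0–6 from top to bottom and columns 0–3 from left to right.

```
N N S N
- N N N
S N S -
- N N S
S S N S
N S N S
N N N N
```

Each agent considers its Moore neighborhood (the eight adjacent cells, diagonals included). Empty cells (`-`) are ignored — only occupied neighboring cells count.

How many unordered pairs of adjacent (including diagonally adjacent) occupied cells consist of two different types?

Scan each occupied cell's neighbors to the right and below (and the two forward diagonals) so each pair is counted once.
From row 0: 5 unlike of 11 pairs (running 5/11).
From row 1: 4 unlike of 8 pairs (running 9/19).
From row 2: 5 unlike of 8 pairs (running 14/27).
From row 3: 6 unlike of 10 pairs (running 20/37).
From row 4: 8 unlike of 13 pairs (running 28/50).
From row 5: 8 unlike of 13 pairs (running 36/63).
From row 6: 0 unlike of 3 pairs (running 36/66).
Total adjacent occupied pairs: 66; unlike-type pairs: 36.

36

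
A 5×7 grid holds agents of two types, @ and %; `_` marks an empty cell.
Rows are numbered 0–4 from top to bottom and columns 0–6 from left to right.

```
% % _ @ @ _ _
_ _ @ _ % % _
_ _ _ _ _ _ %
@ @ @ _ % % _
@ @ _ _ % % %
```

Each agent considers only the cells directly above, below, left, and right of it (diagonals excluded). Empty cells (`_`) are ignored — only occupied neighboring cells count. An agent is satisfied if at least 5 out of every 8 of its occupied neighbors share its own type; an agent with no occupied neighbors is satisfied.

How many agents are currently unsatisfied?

(0,0)% 1/1 satisfied
(0,1)% 1/1 satisfied
(0,3)@ 1/1 satisfied
(0,4)@ 1/2 not
(1,2)@ 0/0 satisfied
(1,4)% 1/2 not
(1,5)% 1/1 satisfied
(2,6)% 0/0 satisfied
(3,0)@ 2/2 satisfied
(3,1)@ 3/3 satisfied
(3,2)@ 1/1 satisfied
(3,4)% 2/2 satisfied
(3,5)% 2/2 satisfied
(4,0)@ 2/2 satisfied
(4,1)@ 2/2 satisfied
(4,4)% 2/2 satisfied
(4,5)% 3/3 satisfied
(4,6)% 1/1 satisfied
Unsatisfied: (0,4), (1,4) — 2 in total.

2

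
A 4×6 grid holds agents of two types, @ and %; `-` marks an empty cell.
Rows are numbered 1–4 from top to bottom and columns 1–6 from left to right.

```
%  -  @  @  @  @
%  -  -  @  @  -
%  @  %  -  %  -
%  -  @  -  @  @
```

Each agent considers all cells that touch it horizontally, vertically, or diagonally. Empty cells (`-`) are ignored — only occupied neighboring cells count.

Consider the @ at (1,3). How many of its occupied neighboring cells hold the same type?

Occupied neighbors of (1,3): (1,4)=@, (2,4)=@.
Same type (@): 2 of 2.

2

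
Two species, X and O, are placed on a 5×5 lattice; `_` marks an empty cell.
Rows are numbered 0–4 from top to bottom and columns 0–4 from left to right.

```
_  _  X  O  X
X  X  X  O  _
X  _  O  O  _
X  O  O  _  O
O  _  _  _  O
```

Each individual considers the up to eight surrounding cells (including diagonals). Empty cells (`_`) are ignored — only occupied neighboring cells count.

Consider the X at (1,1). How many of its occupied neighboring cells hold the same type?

Occupied neighbors of (1,1): (0,2)=X, (1,0)=X, (1,2)=X, (2,0)=X, (2,2)=O.
Same type (X): 4 of 5.

4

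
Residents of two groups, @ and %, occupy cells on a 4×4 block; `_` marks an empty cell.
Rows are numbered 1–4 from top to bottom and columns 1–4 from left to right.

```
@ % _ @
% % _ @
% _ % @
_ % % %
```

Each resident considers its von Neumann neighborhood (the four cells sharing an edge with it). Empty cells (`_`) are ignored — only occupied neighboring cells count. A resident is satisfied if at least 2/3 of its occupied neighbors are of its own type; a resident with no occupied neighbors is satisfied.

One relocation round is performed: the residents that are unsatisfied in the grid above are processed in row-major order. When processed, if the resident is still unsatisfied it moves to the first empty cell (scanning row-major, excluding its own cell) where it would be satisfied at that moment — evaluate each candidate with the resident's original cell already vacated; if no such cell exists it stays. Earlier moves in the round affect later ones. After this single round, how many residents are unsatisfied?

2

Initially unsatisfied (in order): (1,1), (1,2), (3,3), (3,4), (4,4).
  (1,1): no empty cell satisfies it; stays.
  (1,2) → (2,3).
  (3,3): now satisfied by earlier moves; stays.
  (3,4): no empty cell satisfies it; stays.
  (4,4) → (3,2).
Resulting grid:
@ _ _ @
% % % @
% % % @
_ % % _
Unsatisfied now: (1,1), (3,4).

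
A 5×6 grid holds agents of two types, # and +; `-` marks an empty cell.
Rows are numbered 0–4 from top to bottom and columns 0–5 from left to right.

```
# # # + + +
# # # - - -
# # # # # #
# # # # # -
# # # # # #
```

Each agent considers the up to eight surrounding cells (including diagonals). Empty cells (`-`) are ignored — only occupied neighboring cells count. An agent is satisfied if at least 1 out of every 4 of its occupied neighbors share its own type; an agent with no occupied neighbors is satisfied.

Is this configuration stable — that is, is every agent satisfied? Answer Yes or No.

(0,0)# 3/3 satisfied
(0,1)# 5/5 satisfied
(0,2)# 3/4 satisfied
(0,3)+ 1/3 satisfied
(0,4)+ 2/2 satisfied
(0,5)+ 1/1 satisfied
(1,0)# 5/5 satisfied
(1,1)# 8/8 satisfied
(1,2)# 6/7 satisfied
(2,0)# 5/5 satisfied
(2,1)# 8/8 satisfied
(2,2)# 7/7 satisfied
(2,3)# 6/6 satisfied
(2,4)# 4/4 satisfied
(2,5)# 2/2 satisfied
(3,0)# 5/5 satisfied
(3,1)# 8/8 satisfied
(3,2)# 8/8 satisfied
(3,3)# 8/8 satisfied
(3,4)# 7/7 satisfied
(4,0)# 3/3 satisfied
(4,1)# 5/5 satisfied
(4,2)# 5/5 satisfied
(4,3)# 5/5 satisfied
(4,4)# 4/4 satisfied
(4,5)# 2/2 satisfied
All meet the threshold, so the configuration is stable.

Yes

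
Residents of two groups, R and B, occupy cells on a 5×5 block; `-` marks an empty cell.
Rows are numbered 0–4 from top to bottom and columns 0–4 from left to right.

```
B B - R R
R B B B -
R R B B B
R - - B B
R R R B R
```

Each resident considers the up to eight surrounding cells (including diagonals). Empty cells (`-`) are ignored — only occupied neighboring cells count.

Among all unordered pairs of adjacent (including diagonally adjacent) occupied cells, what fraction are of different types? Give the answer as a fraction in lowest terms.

15/47

Scan each occupied cell's neighbors to the right and below (and the two forward diagonals) so each pair is counted once.
Row 0: B(0,0)–B(0,1)= B(0,0)–R(1,0)≠ B(0,0)–B(1,1)= B(0,1)–B(1,1)= B(0,1)–B(1,2)= B(0,1)–R(1,0)≠ R(0,3)–R(0,4)= R(0,3)–B(1,3)≠ R(0,3)–B(1,2)≠ R(0,4)–B(1,3)≠  → 5/10 unlike.
Row 1: R(1,0)–B(1,1)≠ R(1,0)–R(2,0)= R(1,0)–R(2,1)= B(1,1)–B(1,2)= B(1,1)–R(2,1)≠ B(1,1)–B(2,2)= B(1,1)–R(2,0)≠ B(1,2)–B(1,3)= B(1,2)–B(2,2)= B(1,2)–B(2,3)= B(1,2)–R(2,1)≠ B(1,3)–B(2,3)= B(1,3)–B(2,4)= B(1,3)–B(2,2)=  → 4/14 unlike.
Row 2: R(2,0)–R(2,1)= R(2,0)–R(3,0)= R(2,1)–B(2,2)≠ R(2,1)–R(3,0)= B(2,2)–B(2,3)= B(2,2)–B(3,3)= B(2,3)–B(2,4)= B(2,3)–B(3,3)= B(2,3)–B(3,4)= B(2,4)–B(3,4)= B(2,4)–B(3,3)=  → 1/11 unlike.
Row 3: R(3,0)–R(4,0)= R(3,0)–R(4,1)= B(3,3)–B(3,4)= B(3,3)–B(4,3)= B(3,3)–R(4,4)≠ B(3,3)–R(4,2)≠ B(3,4)–R(4,4)≠ B(3,4)–B(4,3)=  → 3/8 unlike.
Row 4: R(4,0)–R(4,1)= R(4,1)–R(4,2)= R(4,2)–B(4,3)≠ B(4,3)–R(4,4)≠  → 2/4 unlike.
Total adjacent occupied pairs: 47; unlike-type pairs: 15.
15/47 is already in lowest terms.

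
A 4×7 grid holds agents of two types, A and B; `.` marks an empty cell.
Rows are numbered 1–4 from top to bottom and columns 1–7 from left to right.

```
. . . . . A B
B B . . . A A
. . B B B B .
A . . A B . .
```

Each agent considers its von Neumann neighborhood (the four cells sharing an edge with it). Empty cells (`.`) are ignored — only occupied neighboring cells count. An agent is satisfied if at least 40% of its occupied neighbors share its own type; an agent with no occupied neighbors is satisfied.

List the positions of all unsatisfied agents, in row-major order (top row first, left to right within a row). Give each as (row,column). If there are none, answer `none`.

Row 1: (1,6)A 1/2 ok · (1,7)B 0/2 unhappy
Row 2: (2,1)B 1/1 ok · (2,2)B 1/1 ok · (2,6)A 2/3 ok · (2,7)A 1/2 ok
Row 3: (3,3)B 1/1 ok · (3,4)B 2/3 ok · (3,5)B 3/3 ok · (3,6)B 1/2 ok
Row 4: (4,1)A 0/0 ok · (4,4)A 0/2 unhappy · (4,5)B 1/2 ok

(1,7), (4,4)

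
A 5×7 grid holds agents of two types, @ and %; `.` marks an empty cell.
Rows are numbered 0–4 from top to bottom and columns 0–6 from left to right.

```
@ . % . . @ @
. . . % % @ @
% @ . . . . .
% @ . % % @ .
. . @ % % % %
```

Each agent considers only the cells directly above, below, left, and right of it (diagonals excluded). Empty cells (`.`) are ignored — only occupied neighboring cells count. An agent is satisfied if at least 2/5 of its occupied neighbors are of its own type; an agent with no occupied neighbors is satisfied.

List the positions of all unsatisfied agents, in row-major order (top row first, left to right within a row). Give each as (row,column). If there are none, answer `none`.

(3,5), (4,2)

(0,0)@ 0/0 satisfied
(0,2)% 0/0 satisfied
(0,5)@ 2/2 satisfied
(0,6)@ 2/2 satisfied
(1,3)% 1/1 satisfied
(1,4)% 1/2 satisfied
(1,5)@ 2/3 satisfied
(1,6)@ 2/2 satisfied
(2,0)% 1/2 satisfied
(2,1)@ 1/2 satisfied
(3,0)% 1/2 satisfied
(3,1)@ 1/2 satisfied
(3,3)% 2/2 satisfied
(3,4)% 2/3 satisfied
(3,5)@ 0/2 not
(4,2)@ 0/1 not
(4,3)% 2/3 satisfied
(4,4)% 3/3 satisfied
(4,5)% 2/3 satisfied
(4,6)% 1/1 satisfied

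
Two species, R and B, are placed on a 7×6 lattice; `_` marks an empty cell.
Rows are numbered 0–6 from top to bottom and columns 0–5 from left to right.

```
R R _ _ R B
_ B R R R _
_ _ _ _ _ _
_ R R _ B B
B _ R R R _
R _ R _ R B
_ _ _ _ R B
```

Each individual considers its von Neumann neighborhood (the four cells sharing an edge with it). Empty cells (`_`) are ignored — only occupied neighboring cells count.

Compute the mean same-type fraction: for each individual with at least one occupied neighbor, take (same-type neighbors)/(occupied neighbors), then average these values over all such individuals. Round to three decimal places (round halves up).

Row 0: (0,0)R 1/1 · (0,1)R 1/2 · (0,4)R 1/2 · (0,5)B 0/1
Row 1: (1,1)B 0/2 · (1,2)R 1/2 · (1,3)R 2/2 · (1,4)R 2/2
Row 3: (3,1)R 1/1 · (3,2)R 2/2 · (3,4)B 1/2 · (3,5)B 1/1
Row 4: (4,0)B 0/1 · (4,2)R 3/3 · (4,3)R 2/2 · (4,4)R 2/3
Row 5: (5,0)R 0/1 · (5,2)R 1/1 · (5,4)R 2/3 · (5,5)B 1/2
Row 6: (6,4)R 1/2 · (6,5)B 1/2
Sum over 22 individuals: 1/1 + 1/2 + 1/2 + 0/1 + 0/2 + 1/2 + 2/2 + 2/2 + 1/1 + 2/2 + 1/2 + 1/1 + 0/1 + 3/3 + 2/2 + 2/3 + 0/1 + 1/1 + 2/3 + 1/2 + 1/2 + 1/2 = 83/6; mean = 83/6 ÷ 22 = 83/132 = 0.628787… → 0.629.

0.629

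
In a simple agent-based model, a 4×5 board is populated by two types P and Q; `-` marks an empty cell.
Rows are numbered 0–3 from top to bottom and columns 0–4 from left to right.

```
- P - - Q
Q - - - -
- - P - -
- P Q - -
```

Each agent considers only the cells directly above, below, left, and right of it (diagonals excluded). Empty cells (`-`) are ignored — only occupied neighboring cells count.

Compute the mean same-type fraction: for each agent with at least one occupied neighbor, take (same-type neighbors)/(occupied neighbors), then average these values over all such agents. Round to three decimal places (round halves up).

0.000

Row 0: (0,1)P — no occupied neighbors · (0,4)Q — no occupied neighbors
Row 1: (1,0)Q — no occupied neighbors
Row 2: (2,2)P 0/1
Row 3: (3,1)P 0/1 · (3,2)Q 0/2
Sum over 3 agents: 0/1 + 0/1 + 0/2 = 0; mean = 0 ÷ 3 = 0 = 0.0 → 0.000.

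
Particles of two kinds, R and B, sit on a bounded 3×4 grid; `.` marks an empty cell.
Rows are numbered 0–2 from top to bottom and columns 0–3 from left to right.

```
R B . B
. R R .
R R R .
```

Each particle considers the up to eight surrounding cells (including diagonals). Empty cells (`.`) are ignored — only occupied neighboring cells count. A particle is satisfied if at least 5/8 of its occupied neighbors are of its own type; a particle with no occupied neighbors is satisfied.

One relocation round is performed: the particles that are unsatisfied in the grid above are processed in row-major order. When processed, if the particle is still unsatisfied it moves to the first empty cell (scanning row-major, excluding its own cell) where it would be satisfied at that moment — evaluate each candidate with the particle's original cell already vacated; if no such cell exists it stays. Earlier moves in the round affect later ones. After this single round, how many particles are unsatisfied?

1

Initially unsatisfied (in order): (0,0), (0,1), (0,3), (1,2).
  (0,0) → (1,0).
  (0,1): no empty cell satisfies it; stays.
  (0,3): no empty cell satisfies it; stays.
  (1,2) → (0,0).
Resulting grid:
R B . B
R R . .
R R R .
Unsatisfied now: (0,1).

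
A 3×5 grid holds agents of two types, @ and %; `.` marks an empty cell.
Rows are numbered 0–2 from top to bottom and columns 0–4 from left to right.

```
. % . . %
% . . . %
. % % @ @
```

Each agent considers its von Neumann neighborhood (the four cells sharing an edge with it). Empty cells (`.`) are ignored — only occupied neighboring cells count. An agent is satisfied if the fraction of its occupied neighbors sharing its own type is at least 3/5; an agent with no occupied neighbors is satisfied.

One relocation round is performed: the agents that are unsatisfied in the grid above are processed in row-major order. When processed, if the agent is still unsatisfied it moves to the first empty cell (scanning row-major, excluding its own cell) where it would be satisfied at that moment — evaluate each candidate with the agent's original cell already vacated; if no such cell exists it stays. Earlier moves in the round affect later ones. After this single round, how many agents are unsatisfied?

Initially unsatisfied (in order): (1,4), (2,2), (2,3), (2,4).
  (1,4) → (0,0).
  (2,2) → (0,2).
  (2,3): now satisfied by earlier moves; stays.
  (2,4): now satisfied by earlier moves; stays.
Resulting grid:
% % % . %
% . . . .
. % . @ @
All satisfied now.

0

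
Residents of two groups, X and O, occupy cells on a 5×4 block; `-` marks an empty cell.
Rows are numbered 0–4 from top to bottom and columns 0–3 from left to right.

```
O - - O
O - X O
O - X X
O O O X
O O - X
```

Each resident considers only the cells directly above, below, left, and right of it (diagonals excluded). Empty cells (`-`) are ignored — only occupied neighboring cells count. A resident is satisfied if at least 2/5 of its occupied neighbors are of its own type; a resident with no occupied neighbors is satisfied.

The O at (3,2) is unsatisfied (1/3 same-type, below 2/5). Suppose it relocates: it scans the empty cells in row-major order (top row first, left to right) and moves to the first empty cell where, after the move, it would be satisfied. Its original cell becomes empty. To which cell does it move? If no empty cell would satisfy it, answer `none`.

Vacating (3,2). Empty cells in order:
  (0,1): 1/1 same-type → satisfied — stop here.

(0,1)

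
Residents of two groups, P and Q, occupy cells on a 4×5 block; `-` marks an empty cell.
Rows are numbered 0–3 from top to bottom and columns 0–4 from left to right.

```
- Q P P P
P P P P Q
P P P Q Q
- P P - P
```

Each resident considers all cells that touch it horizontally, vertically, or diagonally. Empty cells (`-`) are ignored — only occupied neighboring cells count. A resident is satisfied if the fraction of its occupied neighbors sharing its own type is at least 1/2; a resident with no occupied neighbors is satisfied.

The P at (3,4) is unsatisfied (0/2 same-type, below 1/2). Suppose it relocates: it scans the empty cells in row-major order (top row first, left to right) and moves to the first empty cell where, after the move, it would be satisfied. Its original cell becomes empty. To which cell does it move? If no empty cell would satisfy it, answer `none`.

(0,0)

Vacating (3,4). Empty cells in order:
  (0,0): 2/3 same-type → satisfied — stop here.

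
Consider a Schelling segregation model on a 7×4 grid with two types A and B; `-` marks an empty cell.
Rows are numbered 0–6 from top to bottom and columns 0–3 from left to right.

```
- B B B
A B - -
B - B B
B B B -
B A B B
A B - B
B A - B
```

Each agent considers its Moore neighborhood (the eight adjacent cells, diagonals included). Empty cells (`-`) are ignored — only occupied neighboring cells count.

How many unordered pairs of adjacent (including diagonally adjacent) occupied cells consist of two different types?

Scan each occupied cell's neighbors to the right and below (and the two forward diagonals) so each pair is counted once.
From row 0: 1 unlike of 5 pairs (running 1/5).
From row 1: 2 unlike of 4 pairs (running 3/9).
From row 2: 0 unlike of 6 pairs (running 3/15).
From row 3: 3 unlike of 10 pairs (running 6/25).
From row 4: 4 unlike of 10 pairs (running 10/35).
From row 5: 3 unlike of 6 pairs (running 13/41).
From row 6: 1 unlike of 1 pairs (running 14/42).
Total adjacent occupied pairs: 42; unlike-type pairs: 14.

14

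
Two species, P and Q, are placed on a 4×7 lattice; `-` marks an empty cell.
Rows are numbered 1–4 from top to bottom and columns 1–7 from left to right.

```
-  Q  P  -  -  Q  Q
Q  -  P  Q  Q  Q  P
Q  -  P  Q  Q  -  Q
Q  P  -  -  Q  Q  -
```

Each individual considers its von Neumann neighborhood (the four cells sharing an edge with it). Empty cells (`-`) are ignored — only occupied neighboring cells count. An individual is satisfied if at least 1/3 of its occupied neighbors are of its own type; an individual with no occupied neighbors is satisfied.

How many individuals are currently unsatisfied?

4

Row 1: (1,2)Q 0/1 unhappy · (1,3)P 1/2 ok · (1,6)Q 2/2 ok · (1,7)Q 1/2 ok
Row 2: (2,1)Q 1/1 ok · (2,3)P 2/3 ok · (2,4)Q 2/3 ok · (2,5)Q 3/3 ok · (2,6)Q 2/3 ok · (2,7)P 0/3 unhappy
Row 3: (3,1)Q 2/2 ok · (3,3)P 1/2 ok · (3,4)Q 2/3 ok · (3,5)Q 3/3 ok · (3,7)Q 0/1 unhappy
Row 4: (4,1)Q 1/2 ok · (4,2)P 0/1 unhappy · (4,5)Q 2/2 ok · (4,6)Q 1/1 ok
Unsatisfied: (1,2), (2,7), (3,7), (4,2) — 4 in total.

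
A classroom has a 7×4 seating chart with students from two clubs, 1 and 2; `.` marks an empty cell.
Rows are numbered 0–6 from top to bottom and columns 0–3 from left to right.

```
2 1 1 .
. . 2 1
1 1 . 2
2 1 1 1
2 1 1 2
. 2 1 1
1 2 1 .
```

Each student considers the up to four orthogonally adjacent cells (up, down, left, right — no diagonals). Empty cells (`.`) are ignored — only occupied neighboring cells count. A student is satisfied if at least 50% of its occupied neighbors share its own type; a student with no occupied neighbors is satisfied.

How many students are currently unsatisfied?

10

(0,0)2 0/1 ✗
(0,1)1 1/2 ✓
(0,2)1 1/2 ✓
(1,2)2 0/2 ✗
(1,3)1 0/2 ✗
(2,0)1 1/2 ✓
(2,1)1 2/2 ✓
(2,3)2 0/2 ✗
(3,0)2 1/3 ✗
(3,1)1 3/4 ✓
(3,2)1 3/3 ✓
(3,3)1 1/3 ✗
(4,0)2 1/2 ✓
(4,1)1 2/4 ✓
(4,2)1 3/4 ✓
(4,3)2 0/3 ✗
(5,1)2 1/3 ✗
(5,2)1 3/4 ✓
(5,3)1 1/2 ✓
(6,0)1 0/1 ✗
(6,1)2 1/3 ✗
(6,2)1 1/2 ✓
Unsatisfied: (0,0), (1,2), (1,3), (2,3), (3,0), (3,3), (4,3), (5,1), (6,0), (6,1) — 10 in total.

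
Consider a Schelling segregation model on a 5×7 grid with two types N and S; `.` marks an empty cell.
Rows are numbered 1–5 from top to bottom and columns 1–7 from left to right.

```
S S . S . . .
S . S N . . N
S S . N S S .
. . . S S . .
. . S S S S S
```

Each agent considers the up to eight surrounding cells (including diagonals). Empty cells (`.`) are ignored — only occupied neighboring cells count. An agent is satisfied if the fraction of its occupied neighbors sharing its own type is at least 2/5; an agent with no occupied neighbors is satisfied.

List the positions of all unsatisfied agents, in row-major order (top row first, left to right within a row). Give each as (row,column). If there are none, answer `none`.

(2,4), (2,7), (3,4)

(1,1)S 2/2 satisfied
(1,2)S 3/3 satisfied
(1,4)S 1/2 satisfied
(2,1)S 4/4 satisfied
(2,3)S 3/5 satisfied
(2,4)N 1/4 not
(2,7)N 0/1 not
(3,1)S 2/2 satisfied
(3,2)S 3/3 satisfied
(3,4)N 1/5 not
(3,5)S 3/5 satisfied
(3,6)S 2/3 satisfied
(4,4)S 5/6 satisfied
(4,5)S 6/7 satisfied
(5,3)S 2/2 satisfied
(5,4)S 4/4 satisfied
(5,5)S 4/4 satisfied
(5,6)S 3/3 satisfied
(5,7)S 1/1 satisfied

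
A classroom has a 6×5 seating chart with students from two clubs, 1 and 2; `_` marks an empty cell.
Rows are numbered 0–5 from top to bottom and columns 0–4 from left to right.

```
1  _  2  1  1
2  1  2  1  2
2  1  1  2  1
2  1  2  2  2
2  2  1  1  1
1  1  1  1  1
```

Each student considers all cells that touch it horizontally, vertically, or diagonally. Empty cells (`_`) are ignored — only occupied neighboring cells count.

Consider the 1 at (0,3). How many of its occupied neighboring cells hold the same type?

2

Occupied neighbors of (0,3): (0,2)=2, (0,4)=1, (1,2)=2, (1,3)=1, (1,4)=2.
Same type (1): 2 of 5.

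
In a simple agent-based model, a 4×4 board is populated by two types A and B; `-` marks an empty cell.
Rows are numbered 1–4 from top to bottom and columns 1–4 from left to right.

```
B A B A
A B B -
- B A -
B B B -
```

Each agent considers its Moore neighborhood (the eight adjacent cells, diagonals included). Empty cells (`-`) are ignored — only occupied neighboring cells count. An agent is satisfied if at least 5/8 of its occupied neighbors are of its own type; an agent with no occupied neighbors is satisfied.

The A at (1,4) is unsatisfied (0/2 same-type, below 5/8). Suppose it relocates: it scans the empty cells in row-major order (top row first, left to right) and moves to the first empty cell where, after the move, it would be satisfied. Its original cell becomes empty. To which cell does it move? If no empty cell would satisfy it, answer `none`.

Vacating (1,4). Empty cells in order:
  (2,4): 1/3 same-type → still unsatisfied.
  (3,1): 1/5 same-type → still unsatisfied.
  (3,4): 1/3 same-type → still unsatisfied.
  (4,4): 1/2 same-type → still unsatisfied.

none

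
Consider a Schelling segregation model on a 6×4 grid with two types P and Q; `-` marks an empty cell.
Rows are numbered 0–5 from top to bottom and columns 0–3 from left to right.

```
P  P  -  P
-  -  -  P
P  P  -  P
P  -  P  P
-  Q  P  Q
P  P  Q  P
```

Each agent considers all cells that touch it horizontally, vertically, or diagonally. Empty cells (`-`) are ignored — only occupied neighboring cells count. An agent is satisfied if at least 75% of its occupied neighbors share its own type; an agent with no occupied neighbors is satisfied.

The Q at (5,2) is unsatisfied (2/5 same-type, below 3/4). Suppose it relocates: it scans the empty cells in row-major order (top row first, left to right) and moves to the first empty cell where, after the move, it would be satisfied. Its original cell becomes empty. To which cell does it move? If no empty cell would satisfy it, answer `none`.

none

Vacating (5,2). Empty cells in order:
  (0,2): 0/3 same-type → still unsatisfied.
  (1,0): 0/4 same-type → still unsatisfied.
  (1,1): 0/4 same-type → still unsatisfied.
  (1,2): 0/5 same-type → still unsatisfied.
  (2,2): 0/5 same-type → still unsatisfied.
  (3,1): 1/6 same-type → still unsatisfied.
  (4,0): 1/4 same-type → still unsatisfied.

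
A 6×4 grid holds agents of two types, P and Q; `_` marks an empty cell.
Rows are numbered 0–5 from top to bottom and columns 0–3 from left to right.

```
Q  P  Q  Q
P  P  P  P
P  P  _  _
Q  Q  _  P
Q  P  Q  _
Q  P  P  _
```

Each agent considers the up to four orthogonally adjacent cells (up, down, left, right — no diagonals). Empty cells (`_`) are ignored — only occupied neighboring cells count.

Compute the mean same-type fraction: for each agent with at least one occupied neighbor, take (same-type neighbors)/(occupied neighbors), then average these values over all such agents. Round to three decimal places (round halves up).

(0,0)Q 0/2
(0,1)P 1/3
(0,2)Q 1/3
(0,3)Q 1/2
(1,0)P 2/3
(1,1)P 4/4
(1,2)P 2/3
(1,3)P 1/2
(2,0)P 2/3
(2,1)P 2/3
(3,0)Q 2/3
(3,1)Q 1/3
(3,3)P — no occupied neighbors
(4,0)Q 2/3
(4,1)P 1/4
(4,2)Q 0/2
(5,0)Q 1/2
(5,1)P 2/3
(5,2)P 1/2
Sum over 18 agents: 0/2 + 1/3 + 1/3 + 1/2 + 2/3 + 4/4 + 2/3 + 1/2 + 2/3 + 2/3 + 2/3 + 1/3 + 2/3 + 1/4 + 0/2 + 1/2 + 2/3 + 1/2 = 107/12; mean = 107/12 ÷ 18 = 107/216 = 0.495370… → 0.495.

0.495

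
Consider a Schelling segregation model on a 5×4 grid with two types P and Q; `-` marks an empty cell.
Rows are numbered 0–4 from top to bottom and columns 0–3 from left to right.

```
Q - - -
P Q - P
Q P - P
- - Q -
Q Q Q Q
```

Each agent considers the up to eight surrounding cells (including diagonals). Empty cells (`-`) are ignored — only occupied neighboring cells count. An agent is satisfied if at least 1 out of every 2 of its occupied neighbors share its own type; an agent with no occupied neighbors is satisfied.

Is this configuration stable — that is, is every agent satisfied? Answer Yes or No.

No

(0,0)Q 1/2 ok
(1,0)P 1/4 unhappy
(1,1)Q 2/4 ok
(1,3)P 1/1 ok
(2,0)Q 1/3 unhappy
(2,1)P 1/4 unhappy
(2,3)P 1/2 ok
(3,2)Q 3/5 ok
(4,0)Q 1/1 ok
(4,1)Q 3/3 ok
(4,2)Q 3/3 ok
(4,3)Q 2/2 ok
For instance (1,0) has only 1/4 same-type neighbors, below 1/2.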